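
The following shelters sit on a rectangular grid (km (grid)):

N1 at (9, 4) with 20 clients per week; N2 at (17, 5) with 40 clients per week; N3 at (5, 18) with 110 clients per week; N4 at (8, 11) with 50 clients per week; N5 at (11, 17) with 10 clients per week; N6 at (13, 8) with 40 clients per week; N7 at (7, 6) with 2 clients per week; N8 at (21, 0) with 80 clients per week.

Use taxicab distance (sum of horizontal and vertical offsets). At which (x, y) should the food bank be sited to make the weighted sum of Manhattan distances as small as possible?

(9, 8)

Manhattan distance separates: Σwᵢ(|x−xᵢ|+|y−yᵢ|) = Σwᵢ|x−xᵢ| + Σwᵢ|y−yᵢ|, so x and y are optimised independently as 1-D weighted medians.
Total weight W = 352; half = 176.
x-coordinate, sorted with cumulative weight:
  x=5 (N3, w=110) cum 110
  x=7 (N7, w=2) cum 112
  x=8 (N4, w=50) cum 162
  x=9 (N1, w=20) cum 182  ← median
  x=11 (N5, w=10) cum 192
  x=13 (N6, w=40) cum 232
  x=17 (N2, w=40) cum 272
  x=21 (N8, w=80) cum 352
⇒ x* = 9
y-coordinate, sorted with cumulative weight:
  y=0 (N8, w=80) cum 80
  y=4 (N1, w=20) cum 100
  y=5 (N2, w=40) cum 140
  y=6 (N7, w=2) cum 142
  y=8 (N6, w=40) cum 182  ← median
  y=11 (N4, w=50) cum 232
  y=17 (N5, w=10) cum 242
  y=18 (N3, w=110) cum 352
⇒ y* = 8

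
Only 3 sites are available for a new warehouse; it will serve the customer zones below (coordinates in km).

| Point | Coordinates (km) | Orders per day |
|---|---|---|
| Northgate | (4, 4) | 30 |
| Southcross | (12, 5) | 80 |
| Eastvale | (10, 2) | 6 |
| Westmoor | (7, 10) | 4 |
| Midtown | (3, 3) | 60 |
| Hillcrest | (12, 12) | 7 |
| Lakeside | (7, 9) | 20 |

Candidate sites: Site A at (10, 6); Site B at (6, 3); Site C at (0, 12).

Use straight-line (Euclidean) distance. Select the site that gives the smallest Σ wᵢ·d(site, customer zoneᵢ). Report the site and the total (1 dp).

Total weighted distance at each candidate:
  Site A (10, 6): total = 998.7
  Site B (6, 3): total = 1003.4
  Site C (0, 12): total = 2299.2
Minimum is at Site A with total 998.7 km.

Site A, total 998.7 km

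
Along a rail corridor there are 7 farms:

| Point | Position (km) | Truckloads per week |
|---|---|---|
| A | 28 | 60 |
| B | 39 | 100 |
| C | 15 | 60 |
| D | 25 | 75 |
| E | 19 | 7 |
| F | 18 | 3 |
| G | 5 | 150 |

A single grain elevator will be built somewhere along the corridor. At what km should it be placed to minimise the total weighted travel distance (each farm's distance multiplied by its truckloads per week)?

x = 25

For a sum of weighted absolute distances on a line, the optimum is the weighted median (not the mean). Total weight W = 455; half-weight = 227.5.
Sort by position and accumulate weight:
  km 5 (G, w=150) → cum 150
  km 15 (C, w=60) → cum 210
  km 18 (F, w=3) → cum 213
  km 19 (E, w=7) → cum 220
  km 25 (D, w=75) → cum 295  ≥ 227.5 → median here
  km 28 (A, w=60) → cum 355
  km 39 (B, w=100) → cum 455
Optimal location: km 25.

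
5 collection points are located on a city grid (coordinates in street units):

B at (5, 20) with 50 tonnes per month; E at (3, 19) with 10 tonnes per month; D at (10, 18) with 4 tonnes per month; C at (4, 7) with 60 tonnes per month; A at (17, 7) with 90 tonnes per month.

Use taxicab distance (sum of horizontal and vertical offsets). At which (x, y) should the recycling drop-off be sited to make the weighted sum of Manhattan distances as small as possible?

Manhattan distance separates: Σwᵢ(|x−xᵢ|+|y−yᵢ|) = Σwᵢ|x−xᵢ| + Σwᵢ|y−yᵢ|, so x and y are optimised independently as 1-D weighted medians.
Total weight W = 214; half = 107.
x-coordinate, sorted with cumulative weight:
  x=3 (E, w=10) cum 10
  x=4 (C, w=60) cum 70
  x=5 (B, w=50) cum 120  ← median
  x=10 (D, w=4) cum 124
  x=17 (A, w=90) cum 214
⇒ x* = 5
y-coordinate, sorted with cumulative weight:
  y=7 (C, w=60) cum 60
  y=7 (A, w=90) cum 150  ← median
  y=18 (D, w=4) cum 154
  y=19 (E, w=10) cum 164
  y=20 (B, w=50) cum 214
⇒ y* = 7

(5, 7)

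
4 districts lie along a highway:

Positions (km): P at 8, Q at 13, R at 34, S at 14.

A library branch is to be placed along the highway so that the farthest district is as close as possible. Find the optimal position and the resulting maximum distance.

location 21, max distance 13

The 1-center on a line is the midpoint of the two extreme points: leftmost at 8, rightmost at 34.
Optimal location = (8 + 34)/2 = 21; maximum distance = (34 − 8)/2 = 13.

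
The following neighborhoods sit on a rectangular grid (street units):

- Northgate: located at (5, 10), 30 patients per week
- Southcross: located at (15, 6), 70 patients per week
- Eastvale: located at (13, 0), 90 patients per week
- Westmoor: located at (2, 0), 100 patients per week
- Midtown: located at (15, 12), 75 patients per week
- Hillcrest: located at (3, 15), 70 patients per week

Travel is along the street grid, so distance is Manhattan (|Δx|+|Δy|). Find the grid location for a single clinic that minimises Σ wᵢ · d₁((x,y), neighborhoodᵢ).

(13, 6)

Manhattan distance separates: Σwᵢ(|x−xᵢ|+|y−yᵢ|) = Σwᵢ|x−xᵢ| + Σwᵢ|y−yᵢ|, so x and y are optimised independently as 1-D weighted medians.
Total weight W = 435; half = 217.5.
x-coordinate, sorted with cumulative weight:
  x=2 (Westmoor, w=100) cum 100
  x=3 (Hillcrest, w=70) cum 170
  x=5 (Northgate, w=30) cum 200
  x=13 (Eastvale, w=90) cum 290  ← median
  x=15 (Southcross, w=70) cum 360
  x=15 (Midtown, w=75) cum 435
⇒ x* = 13
y-coordinate, sorted with cumulative weight:
  y=0 (Eastvale, w=90) cum 90
  y=0 (Westmoor, w=100) cum 190
  y=6 (Southcross, w=70) cum 260  ← median
  y=10 (Northgate, w=30) cum 290
  y=12 (Midtown, w=75) cum 365
  y=15 (Hillcrest, w=70) cum 435
⇒ y* = 6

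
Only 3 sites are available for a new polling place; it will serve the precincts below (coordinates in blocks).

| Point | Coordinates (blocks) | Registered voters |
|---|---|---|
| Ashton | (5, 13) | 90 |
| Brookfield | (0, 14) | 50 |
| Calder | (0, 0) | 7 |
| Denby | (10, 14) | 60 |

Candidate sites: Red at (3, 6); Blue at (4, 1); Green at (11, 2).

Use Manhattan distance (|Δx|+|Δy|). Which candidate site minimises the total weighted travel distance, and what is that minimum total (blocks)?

Total weighted distance at each candidate:
  Red (3, 6): total = 2323
  Blue (4, 1): total = 3195
  Green (11, 2): total = 3551
Minimum is at Red with total 2323 blocks.

Red, total 2323 blocks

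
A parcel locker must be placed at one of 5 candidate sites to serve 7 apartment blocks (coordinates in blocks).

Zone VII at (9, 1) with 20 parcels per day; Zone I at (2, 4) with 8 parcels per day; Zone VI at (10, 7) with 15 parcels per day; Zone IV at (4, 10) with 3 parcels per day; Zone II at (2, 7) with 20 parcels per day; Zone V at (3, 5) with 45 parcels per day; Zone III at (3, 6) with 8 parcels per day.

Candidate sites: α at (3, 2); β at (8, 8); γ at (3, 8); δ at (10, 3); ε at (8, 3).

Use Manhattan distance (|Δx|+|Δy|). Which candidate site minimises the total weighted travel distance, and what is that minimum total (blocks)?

Total weighted distance at each candidate:
  α (3, 2): total = 658
  β (8, 8): total = 859
  γ (3, 8): total = 620
  δ (10, 3): total = 956
  ε (8, 3): total = 818
Minimum is at γ with total 620 blocks.

γ, total 620 blocks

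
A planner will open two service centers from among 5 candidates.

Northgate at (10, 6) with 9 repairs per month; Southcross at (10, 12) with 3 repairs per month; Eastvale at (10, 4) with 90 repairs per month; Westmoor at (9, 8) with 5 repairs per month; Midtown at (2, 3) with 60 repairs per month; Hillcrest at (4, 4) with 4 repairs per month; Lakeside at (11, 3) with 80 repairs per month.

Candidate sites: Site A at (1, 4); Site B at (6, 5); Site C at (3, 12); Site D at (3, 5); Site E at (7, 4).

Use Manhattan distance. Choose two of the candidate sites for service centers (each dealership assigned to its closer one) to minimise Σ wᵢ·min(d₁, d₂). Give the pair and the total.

Evaluate every pair (each demand assigned to the nearer of the two):
  {Site A, Site E}: total = 910
  {Site D, Site E}: total = 966
  {Site C, Site E}: total = 1138
  {Site B, Site E}: total = 1150
  {Site A, Site B}: total = 1250
  {Site B, Site D}: total = 1306
  {Site B, Site C}: total = 1478
  {Site A, Site D}: total = 1807
  {Site C, Site D}: total = 1846
  {Site A, Site C}: total = 1992
Best pair: {Site A, Site E} with total 910.

{Site A, Site E}, total 910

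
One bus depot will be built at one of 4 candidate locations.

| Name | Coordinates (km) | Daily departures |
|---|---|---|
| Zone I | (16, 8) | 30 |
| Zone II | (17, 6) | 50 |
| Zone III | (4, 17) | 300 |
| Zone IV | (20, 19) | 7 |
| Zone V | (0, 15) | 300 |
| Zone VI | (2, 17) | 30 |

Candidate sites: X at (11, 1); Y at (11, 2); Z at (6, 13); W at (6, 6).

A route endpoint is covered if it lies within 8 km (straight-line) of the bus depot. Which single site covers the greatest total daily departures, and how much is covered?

Z, covering 630

Coverage radius r = 8 km; a point is covered iff (Δx)²+(Δy)² ≤ 8² = 64.
  X (11, 1): covers {Zone II} → 50
  Y (11, 2): covers {Zone I, Zone II} → 80
  Z (6, 13): covers {Zone III, Zone V, Zone VI} → 630
  W (6, 6): covers {none} → 0
Maximum coverage at Z: 630 daily departures.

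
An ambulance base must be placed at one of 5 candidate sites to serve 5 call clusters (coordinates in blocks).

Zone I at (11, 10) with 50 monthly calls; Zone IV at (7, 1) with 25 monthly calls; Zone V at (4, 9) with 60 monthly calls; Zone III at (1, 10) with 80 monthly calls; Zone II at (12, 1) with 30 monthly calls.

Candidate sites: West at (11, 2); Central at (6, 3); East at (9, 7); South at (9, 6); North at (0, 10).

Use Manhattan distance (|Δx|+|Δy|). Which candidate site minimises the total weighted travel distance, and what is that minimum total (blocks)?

North, total 1960 blocks

Total weighted distance at each candidate:
  West (11, 2): total = 2865
  Central (6, 3): total = 2355
  East (9, 7): total = 2020
  South (9, 6): total = 2155
  North (0, 10): total = 1960
Minimum is at North with total 1960 blocks.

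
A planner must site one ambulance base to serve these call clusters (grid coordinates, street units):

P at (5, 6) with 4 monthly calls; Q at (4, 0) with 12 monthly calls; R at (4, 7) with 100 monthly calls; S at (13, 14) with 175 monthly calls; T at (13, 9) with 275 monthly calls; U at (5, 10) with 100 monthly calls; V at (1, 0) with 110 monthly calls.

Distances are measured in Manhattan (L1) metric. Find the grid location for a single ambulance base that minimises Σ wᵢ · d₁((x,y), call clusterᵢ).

Manhattan distance separates: Σwᵢ(|x−xᵢ|+|y−yᵢ|) = Σwᵢ|x−xᵢ| + Σwᵢ|y−yᵢ|, so x and y are optimised independently as 1-D weighted medians.
Total weight W = 776; half = 388.
x-coordinate, sorted with cumulative weight:
  x=1 (V, w=110) cum 110
  x=4 (Q, w=12) cum 122
  x=4 (R, w=100) cum 222
  x=5 (P, w=4) cum 226
  x=5 (U, w=100) cum 326
  x=13 (S, w=175) cum 501  ← median
  x=13 (T, w=275) cum 776
⇒ x* = 13
y-coordinate, sorted with cumulative weight:
  y=0 (Q, w=12) cum 12
  y=0 (V, w=110) cum 122
  y=6 (P, w=4) cum 126
  y=7 (R, w=100) cum 226
  y=9 (T, w=275) cum 501  ← median
  y=10 (U, w=100) cum 601
  y=14 (S, w=175) cum 776
⇒ y* = 9

(13, 9)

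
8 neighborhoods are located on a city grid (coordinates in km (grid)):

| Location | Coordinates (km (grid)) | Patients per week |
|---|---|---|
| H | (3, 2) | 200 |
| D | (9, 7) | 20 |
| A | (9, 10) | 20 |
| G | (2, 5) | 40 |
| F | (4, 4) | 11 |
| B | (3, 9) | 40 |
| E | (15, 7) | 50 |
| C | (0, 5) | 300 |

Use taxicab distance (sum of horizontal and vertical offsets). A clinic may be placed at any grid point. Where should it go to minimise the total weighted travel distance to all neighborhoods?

Manhattan distance separates: Σwᵢ(|x−xᵢ|+|y−yᵢ|) = Σwᵢ|x−xᵢ| + Σwᵢ|y−yᵢ|, so x and y are optimised independently as 1-D weighted medians.
Total weight W = 681; half = 340.5.
x-coordinate, sorted with cumulative weight:
  x=0 (C, w=300) cum 300
  x=2 (G, w=40) cum 340
  x=3 (H, w=200) cum 540  ← median
  x=3 (B, w=40) cum 580
  x=4 (F, w=11) cum 591
  x=9 (D, w=20) cum 611
  x=9 (A, w=20) cum 631
  x=15 (E, w=50) cum 681
⇒ x* = 3
y-coordinate, sorted with cumulative weight:
  y=2 (H, w=200) cum 200
  y=4 (F, w=11) cum 211
  y=5 (G, w=40) cum 251
  y=5 (C, w=300) cum 551  ← median
  y=7 (D, w=20) cum 571
  y=7 (E, w=50) cum 621
  y=9 (B, w=40) cum 661
  y=10 (A, w=20) cum 681
⇒ y* = 5

(3, 5)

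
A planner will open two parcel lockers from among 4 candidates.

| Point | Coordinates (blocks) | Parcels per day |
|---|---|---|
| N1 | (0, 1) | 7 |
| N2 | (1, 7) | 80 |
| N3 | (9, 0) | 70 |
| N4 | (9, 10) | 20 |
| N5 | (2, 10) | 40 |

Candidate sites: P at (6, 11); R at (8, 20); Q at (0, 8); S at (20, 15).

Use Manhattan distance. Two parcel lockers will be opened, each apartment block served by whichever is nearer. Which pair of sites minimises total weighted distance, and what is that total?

{P, Q}, total 1429

Evaluate every pair (each demand assigned to the nearer of the two):
  {P, Q}: total = 1429
  {R, Q}: total = 1779
  {Q, S}: total = 1779
  {P, R}: total = 2092
  {P, S}: total = 2092
  {R, S}: total = 4119
Best pair: {P, Q} with total 1429.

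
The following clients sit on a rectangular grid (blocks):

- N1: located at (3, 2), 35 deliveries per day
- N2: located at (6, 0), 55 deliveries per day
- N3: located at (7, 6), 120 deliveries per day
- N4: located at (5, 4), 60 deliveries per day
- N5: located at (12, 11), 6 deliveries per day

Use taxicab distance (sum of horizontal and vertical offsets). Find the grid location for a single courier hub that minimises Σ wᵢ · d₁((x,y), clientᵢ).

Manhattan distance separates: Σwᵢ(|x−xᵢ|+|y−yᵢ|) = Σwᵢ|x−xᵢ| + Σwᵢ|y−yᵢ|, so x and y are optimised independently as 1-D weighted medians.
Total weight W = 276; half = 138.
x-coordinate, sorted with cumulative weight:
  x=3 (N1, w=35) cum 35
  x=5 (N4, w=60) cum 95
  x=6 (N2, w=55) cum 150  ← median
  x=7 (N3, w=120) cum 270
  x=12 (N5, w=6) cum 276
⇒ x* = 6
y-coordinate, sorted with cumulative weight:
  y=0 (N2, w=55) cum 55
  y=2 (N1, w=35) cum 90
  y=4 (N4, w=60) cum 150  ← median
  y=6 (N3, w=120) cum 270
  y=11 (N5, w=6) cum 276
⇒ y* = 4

(6, 4)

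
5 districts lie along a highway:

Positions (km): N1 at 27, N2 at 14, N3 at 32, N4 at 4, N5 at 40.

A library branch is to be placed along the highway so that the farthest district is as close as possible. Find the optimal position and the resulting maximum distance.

The 1-center on a line is the midpoint of the two extreme points: leftmost at 4, rightmost at 40.
Optimal location = (4 + 40)/2 = 22; maximum distance = (40 − 4)/2 = 18.

location 22, max distance 18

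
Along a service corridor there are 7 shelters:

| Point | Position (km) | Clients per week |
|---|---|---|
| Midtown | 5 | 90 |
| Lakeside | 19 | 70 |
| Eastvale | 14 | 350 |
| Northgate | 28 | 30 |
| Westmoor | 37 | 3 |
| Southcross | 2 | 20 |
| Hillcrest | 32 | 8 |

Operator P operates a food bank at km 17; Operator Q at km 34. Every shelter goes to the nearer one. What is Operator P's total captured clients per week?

The indifferent point is the midpoint (17+34)/2 = 25.5; shelters left of it (closer to Operator P at 17) go to Operator P, those right go to Operator Q.
  Southcross at 2 (w=20) → Operator P
  Midtown at 5 (w=90) → Operator P
  Eastvale at 14 (w=350) → Operator P
  Lakeside at 19 (w=70) → Operator P
  Northgate at 28 (w=30) → Operator Q
  Hillcrest at 32 (w=8) → Operator Q
  Westmoor at 37 (w=3) → Operator Q
Operator P captures 530; Operator Q captures 41.

530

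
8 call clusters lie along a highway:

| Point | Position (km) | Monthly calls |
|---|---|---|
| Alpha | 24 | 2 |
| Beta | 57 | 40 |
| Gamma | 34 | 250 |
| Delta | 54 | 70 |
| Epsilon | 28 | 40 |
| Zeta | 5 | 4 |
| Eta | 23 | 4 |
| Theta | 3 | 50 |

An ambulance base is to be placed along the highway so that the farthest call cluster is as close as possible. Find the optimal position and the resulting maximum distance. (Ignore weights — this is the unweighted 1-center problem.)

location 30, max distance 27

The 1-center on a line is the midpoint of the two extreme points: leftmost at 3, rightmost at 57.
Optimal location = (3 + 57)/2 = 30; maximum distance = (57 − 3)/2 = 27.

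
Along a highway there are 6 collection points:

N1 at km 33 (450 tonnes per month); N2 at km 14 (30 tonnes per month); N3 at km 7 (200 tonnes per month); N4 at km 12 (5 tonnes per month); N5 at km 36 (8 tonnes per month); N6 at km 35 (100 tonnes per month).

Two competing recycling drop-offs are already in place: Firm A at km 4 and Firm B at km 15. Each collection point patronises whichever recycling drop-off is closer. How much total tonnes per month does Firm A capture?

200

The indifferent point is the midpoint (4+15)/2 = 9.5; collection points left of it (closer to Firm A at 4) go to Firm A, those right go to Firm B.
  N3 at 7 (w=200) → Firm A
  N4 at 12 (w=5) → Firm B
  N2 at 14 (w=30) → Firm B
  N1 at 33 (w=450) → Firm B
  N6 at 35 (w=100) → Firm B
  N5 at 36 (w=8) → Firm B
Firm A captures 200; Firm B captures 593.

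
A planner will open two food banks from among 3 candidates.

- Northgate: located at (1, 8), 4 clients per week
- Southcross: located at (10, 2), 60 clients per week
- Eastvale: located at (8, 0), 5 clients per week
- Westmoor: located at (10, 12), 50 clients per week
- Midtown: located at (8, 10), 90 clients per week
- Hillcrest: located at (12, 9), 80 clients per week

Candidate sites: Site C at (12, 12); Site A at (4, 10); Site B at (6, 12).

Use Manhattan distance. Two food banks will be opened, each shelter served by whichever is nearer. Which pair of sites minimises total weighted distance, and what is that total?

Evaluate every pair (each demand assigned to the nearer of the two):
  {Site C, Site A}: total = 1510
  {Site C, Site B}: total = 1526
  {Site A, Site B}: total = 2210
Best pair: {Site C, Site A} with total 1510.

{Site C, Site A}, total 1510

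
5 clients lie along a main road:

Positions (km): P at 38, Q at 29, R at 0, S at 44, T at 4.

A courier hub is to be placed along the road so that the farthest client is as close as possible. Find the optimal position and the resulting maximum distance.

The 1-center on a line is the midpoint of the two extreme points: leftmost at 0, rightmost at 44.
Optimal location = (0 + 44)/2 = 22; maximum distance = (44 − 0)/2 = 22.

location 22, max distance 22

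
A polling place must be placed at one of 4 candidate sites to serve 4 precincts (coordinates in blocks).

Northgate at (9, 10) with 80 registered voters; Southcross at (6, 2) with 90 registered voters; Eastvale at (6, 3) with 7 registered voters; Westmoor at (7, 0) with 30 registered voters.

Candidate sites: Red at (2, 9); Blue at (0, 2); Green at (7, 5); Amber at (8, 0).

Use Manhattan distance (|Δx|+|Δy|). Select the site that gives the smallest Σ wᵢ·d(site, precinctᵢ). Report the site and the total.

Total weighted distance at each candidate:
  Red (2, 9): total = 2120
  Blue (0, 2): total = 2219
  Green (7, 5): total = 1091
  Amber (8, 0): total = 1305
Minimum is at Green with total 1091 blocks.

Green, total 1091 blocks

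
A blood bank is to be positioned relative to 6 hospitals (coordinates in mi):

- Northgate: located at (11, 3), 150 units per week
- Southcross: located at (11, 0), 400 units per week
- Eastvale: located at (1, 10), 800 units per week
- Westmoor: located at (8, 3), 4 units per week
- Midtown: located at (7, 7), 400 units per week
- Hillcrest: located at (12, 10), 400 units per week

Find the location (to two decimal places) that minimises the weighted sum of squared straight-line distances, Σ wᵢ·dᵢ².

The minimiser of Σwᵢ‖p−pᵢ‖² is the weighted centroid p* = (Σwᵢpᵢ)/(Σwᵢ).
Σwᵢ = 2154.
Σwᵢxᵢ = 150·11 + 400·11 + 800·1 + 4·8 + 400·7 + 400·12 = 14482.
Σwᵢyᵢ = 150·3 + 400·0 + 800·10 + 4·3 + 400·7 + 400·10 = 15262.
x* = 14482/2154 = 6.72, y* = 15262/2154 = 7.09.

(6.72, 7.09)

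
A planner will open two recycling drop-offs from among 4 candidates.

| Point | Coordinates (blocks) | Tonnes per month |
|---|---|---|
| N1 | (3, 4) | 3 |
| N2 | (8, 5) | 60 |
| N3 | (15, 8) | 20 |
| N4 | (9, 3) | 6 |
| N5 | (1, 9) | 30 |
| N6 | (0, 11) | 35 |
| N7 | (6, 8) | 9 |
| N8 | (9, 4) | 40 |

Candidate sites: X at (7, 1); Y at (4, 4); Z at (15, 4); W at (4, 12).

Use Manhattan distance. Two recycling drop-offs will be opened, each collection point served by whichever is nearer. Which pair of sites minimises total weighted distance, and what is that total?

Evaluate every pair (each demand assigned to the nearer of the two):
  {Y, W}: total = 1248
  {X, W}: total = 1254
  {Z, W}: total = 1278
  {Y, Z}: total = 1298
  {X, Y}: total = 1506
  {X, Z}: total = 1712
Best pair: {Y, W} with total 1248.

{Y, W}, total 1248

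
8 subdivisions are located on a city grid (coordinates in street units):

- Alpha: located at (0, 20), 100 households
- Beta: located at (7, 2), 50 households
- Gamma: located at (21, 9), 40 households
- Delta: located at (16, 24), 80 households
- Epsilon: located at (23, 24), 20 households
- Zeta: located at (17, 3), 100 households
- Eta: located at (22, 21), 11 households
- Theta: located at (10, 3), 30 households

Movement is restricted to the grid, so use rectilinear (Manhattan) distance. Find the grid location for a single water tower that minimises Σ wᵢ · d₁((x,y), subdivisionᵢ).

(16, 9)

Manhattan distance separates: Σwᵢ(|x−xᵢ|+|y−yᵢ|) = Σwᵢ|x−xᵢ| + Σwᵢ|y−yᵢ|, so x and y are optimised independently as 1-D weighted medians.
Total weight W = 431; half = 215.5.
x-coordinate, sorted with cumulative weight:
  x=0 (Alpha, w=100) cum 100
  x=7 (Beta, w=50) cum 150
  x=10 (Theta, w=30) cum 180
  x=16 (Delta, w=80) cum 260  ← median
  x=17 (Zeta, w=100) cum 360
  x=21 (Gamma, w=40) cum 400
  x=22 (Eta, w=11) cum 411
  x=23 (Epsilon, w=20) cum 431
⇒ x* = 16
y-coordinate, sorted with cumulative weight:
  y=2 (Beta, w=50) cum 50
  y=3 (Zeta, w=100) cum 150
  y=3 (Theta, w=30) cum 180
  y=9 (Gamma, w=40) cum 220  ← median
  y=20 (Alpha, w=100) cum 320
  y=21 (Eta, w=11) cum 331
  y=24 (Delta, w=80) cum 411
  y=24 (Epsilon, w=20) cum 431
⇒ y* = 9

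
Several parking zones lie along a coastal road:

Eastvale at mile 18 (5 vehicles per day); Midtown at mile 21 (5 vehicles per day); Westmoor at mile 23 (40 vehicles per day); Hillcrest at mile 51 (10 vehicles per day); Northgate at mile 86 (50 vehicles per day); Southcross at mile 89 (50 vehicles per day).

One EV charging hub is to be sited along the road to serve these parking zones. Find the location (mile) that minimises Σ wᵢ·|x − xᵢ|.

x = 86

For a sum of weighted absolute distances on a line, the optimum is the weighted median (not the mean). Total weight W = 160; half-weight = 80.
Sort by position and accumulate weight:
  mile 18 (Eastvale, w=5) → cum 5
  mile 21 (Midtown, w=5) → cum 10
  mile 23 (Westmoor, w=40) → cum 50
  mile 51 (Hillcrest, w=10) → cum 60
  mile 86 (Northgate, w=50) → cum 110  ≥ 80 → median here
  mile 89 (Southcross, w=50) → cum 160
Optimal location: mile 86.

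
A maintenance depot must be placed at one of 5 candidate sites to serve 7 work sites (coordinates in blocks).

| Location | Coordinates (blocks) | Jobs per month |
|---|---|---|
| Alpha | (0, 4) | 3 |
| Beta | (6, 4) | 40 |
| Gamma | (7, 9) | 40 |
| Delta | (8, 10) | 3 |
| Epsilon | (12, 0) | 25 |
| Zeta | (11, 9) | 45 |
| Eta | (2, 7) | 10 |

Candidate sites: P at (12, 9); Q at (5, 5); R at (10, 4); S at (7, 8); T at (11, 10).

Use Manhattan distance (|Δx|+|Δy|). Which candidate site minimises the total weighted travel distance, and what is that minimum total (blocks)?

S, total 892 blocks

Total weighted distance at each candidate:
  P (12, 9): total = 1096
  Q (5, 5): total = 1162
  R (10, 4): total = 1064
  S (7, 8): total = 892
  T (11, 10): total = 1140
Minimum is at S with total 892 blocks.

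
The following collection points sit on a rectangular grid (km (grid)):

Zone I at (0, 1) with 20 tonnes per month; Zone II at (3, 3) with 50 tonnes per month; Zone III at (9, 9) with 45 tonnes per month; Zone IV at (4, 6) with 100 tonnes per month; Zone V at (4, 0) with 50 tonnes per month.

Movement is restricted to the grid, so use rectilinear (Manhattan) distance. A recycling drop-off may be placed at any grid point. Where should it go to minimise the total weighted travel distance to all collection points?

(4, 6)

Manhattan distance separates: Σwᵢ(|x−xᵢ|+|y−yᵢ|) = Σwᵢ|x−xᵢ| + Σwᵢ|y−yᵢ|, so x and y are optimised independently as 1-D weighted medians.
Total weight W = 265; half = 132.5.
x-coordinate, sorted with cumulative weight:
  x=0 (Zone I, w=20) cum 20
  x=3 (Zone II, w=50) cum 70
  x=4 (Zone IV, w=100) cum 170  ← median
  x=4 (Zone V, w=50) cum 220
  x=9 (Zone III, w=45) cum 265
⇒ x* = 4
y-coordinate, sorted with cumulative weight:
  y=0 (Zone V, w=50) cum 50
  y=1 (Zone I, w=20) cum 70
  y=3 (Zone II, w=50) cum 120
  y=6 (Zone IV, w=100) cum 220  ← median
  y=9 (Zone III, w=45) cum 265
⇒ y* = 6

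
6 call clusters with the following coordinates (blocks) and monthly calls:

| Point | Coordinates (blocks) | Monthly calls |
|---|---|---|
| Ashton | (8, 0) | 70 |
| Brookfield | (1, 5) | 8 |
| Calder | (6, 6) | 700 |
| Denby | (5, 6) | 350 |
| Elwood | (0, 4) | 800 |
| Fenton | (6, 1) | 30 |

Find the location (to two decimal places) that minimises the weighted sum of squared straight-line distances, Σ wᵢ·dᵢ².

(3.42, 4.89)

The minimiser of Σwᵢ‖p−pᵢ‖² is the weighted centroid p* = (Σwᵢpᵢ)/(Σwᵢ).
Σwᵢ = 1958.
Σwᵢxᵢ = 70·8 + 8·1 + 700·6 + 350·5 + 800·0 + 30·6 = 6698.
Σwᵢyᵢ = 70·0 + 8·5 + 700·6 + 350·6 + 800·4 + 30·1 = 9570.
x* = 6698/1958 = 3.42, y* = 9570/1958 = 4.89.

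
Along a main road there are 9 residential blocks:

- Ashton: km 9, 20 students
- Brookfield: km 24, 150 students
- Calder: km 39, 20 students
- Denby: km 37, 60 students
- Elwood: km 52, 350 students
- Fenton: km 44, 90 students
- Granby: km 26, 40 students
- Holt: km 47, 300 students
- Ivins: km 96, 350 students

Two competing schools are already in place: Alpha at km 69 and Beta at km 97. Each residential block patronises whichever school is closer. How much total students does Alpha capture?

1030

The indifferent point is the midpoint (69+97)/2 = 83; residential blocks left of it (closer to Alpha at 69) go to Alpha, those right go to Beta.
  Ashton at 9 (w=20) → Alpha
  Brookfield at 24 (w=150) → Alpha
  Granby at 26 (w=40) → Alpha
  Denby at 37 (w=60) → Alpha
  Calder at 39 (w=20) → Alpha
  Fenton at 44 (w=90) → Alpha
  Holt at 47 (w=300) → Alpha
  Elwood at 52 (w=350) → Alpha
  Ivins at 96 (w=350) → Beta
Alpha captures 1030; Beta captures 350.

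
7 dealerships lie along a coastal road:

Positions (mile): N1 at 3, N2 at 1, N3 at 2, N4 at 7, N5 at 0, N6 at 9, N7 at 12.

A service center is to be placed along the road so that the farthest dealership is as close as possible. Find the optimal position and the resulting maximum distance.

The 1-center on a line is the midpoint of the two extreme points: leftmost at 0, rightmost at 12.
Optimal location = (0 + 12)/2 = 6; maximum distance = (12 − 0)/2 = 6.

location 6, max distance 6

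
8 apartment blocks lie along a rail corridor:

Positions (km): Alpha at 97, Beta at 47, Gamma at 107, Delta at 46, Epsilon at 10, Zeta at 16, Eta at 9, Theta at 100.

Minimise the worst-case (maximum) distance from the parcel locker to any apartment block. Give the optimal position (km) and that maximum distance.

The 1-center on a line is the midpoint of the two extreme points: leftmost at 9, rightmost at 107.
Optimal location = (9 + 107)/2 = 58; maximum distance = (107 − 9)/2 = 49.

location 58, max distance 49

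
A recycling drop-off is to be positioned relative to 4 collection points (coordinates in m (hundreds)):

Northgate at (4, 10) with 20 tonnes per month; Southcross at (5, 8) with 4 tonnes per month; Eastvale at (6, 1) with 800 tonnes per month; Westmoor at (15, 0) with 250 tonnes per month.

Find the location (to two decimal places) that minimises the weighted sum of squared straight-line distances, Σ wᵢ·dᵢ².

The minimiser of Σwᵢ‖p−pᵢ‖² is the weighted centroid p* = (Σwᵢpᵢ)/(Σwᵢ).
Σwᵢ = 1074.
Σwᵢxᵢ = 20·4 + 4·5 + 800·6 + 250·15 = 8650.
Σwᵢyᵢ = 20·10 + 4·8 + 800·1 + 250·0 = 1032.
x* = 8650/1074 = 8.05, y* = 1032/1074 = 0.96.

(8.05, 0.96)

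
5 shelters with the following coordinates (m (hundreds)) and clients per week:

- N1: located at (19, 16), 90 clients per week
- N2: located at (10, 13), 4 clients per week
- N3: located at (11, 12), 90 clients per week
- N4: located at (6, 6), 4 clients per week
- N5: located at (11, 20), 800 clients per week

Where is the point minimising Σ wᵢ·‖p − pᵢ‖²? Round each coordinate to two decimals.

(11.70, 18.82)

The minimiser of Σwᵢ‖p−pᵢ‖² is the weighted centroid p* = (Σwᵢpᵢ)/(Σwᵢ).
Σwᵢ = 988.
Σwᵢxᵢ = 90·19 + 4·10 + 90·11 + 4·6 + 800·11 = 11564.
Σwᵢyᵢ = 90·16 + 4·13 + 90·12 + 4·6 + 800·20 = 18596.
x* = 11564/988 = 11.70, y* = 18596/988 = 18.82.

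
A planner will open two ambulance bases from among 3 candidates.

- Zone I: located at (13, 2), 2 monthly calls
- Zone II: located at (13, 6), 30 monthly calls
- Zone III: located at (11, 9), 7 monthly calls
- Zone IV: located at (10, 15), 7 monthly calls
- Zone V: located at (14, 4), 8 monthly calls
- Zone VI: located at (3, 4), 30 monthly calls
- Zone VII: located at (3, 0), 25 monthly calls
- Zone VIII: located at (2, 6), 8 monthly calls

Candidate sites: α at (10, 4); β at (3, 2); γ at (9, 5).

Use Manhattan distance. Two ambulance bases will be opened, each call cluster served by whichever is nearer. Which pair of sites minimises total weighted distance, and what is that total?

{α, β}, total 461

Evaluate every pair (each demand assigned to the nearer of the two):
  {α, β}: total = 461
  {β, γ}: total = 481
  {α, γ}: total = 860
Best pair: {α, β} with total 461.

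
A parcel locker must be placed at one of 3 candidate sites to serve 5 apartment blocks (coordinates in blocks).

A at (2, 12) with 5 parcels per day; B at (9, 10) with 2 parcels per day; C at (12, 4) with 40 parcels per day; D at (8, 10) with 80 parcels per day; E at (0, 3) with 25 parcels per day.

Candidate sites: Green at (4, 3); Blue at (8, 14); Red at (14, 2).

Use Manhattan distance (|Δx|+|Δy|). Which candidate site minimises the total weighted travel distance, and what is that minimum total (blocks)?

Total weighted distance at each candidate:
  Green (4, 3): total = 1419
  Blue (8, 14): total = 1405
  Red (14, 2): total = 1791
Minimum is at Blue with total 1405 blocks.

Blue, total 1405 blocks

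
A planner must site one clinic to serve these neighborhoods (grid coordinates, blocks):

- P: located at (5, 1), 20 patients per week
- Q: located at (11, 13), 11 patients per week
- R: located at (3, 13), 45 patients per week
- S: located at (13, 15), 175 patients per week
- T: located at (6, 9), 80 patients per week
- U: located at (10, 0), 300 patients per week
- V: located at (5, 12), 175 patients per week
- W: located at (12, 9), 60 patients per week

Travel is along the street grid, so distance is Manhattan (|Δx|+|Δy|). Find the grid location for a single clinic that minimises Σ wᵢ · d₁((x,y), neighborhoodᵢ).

(10, 9)

Manhattan distance separates: Σwᵢ(|x−xᵢ|+|y−yᵢ|) = Σwᵢ|x−xᵢ| + Σwᵢ|y−yᵢ|, so x and y are optimised independently as 1-D weighted medians.
Total weight W = 866; half = 433.
x-coordinate, sorted with cumulative weight:
  x=3 (R, w=45) cum 45
  x=5 (P, w=20) cum 65
  x=5 (V, w=175) cum 240
  x=6 (T, w=80) cum 320
  x=10 (U, w=300) cum 620  ← median
  x=11 (Q, w=11) cum 631
  x=12 (W, w=60) cum 691
  x=13 (S, w=175) cum 866
⇒ x* = 10
y-coordinate, sorted with cumulative weight:
  y=0 (U, w=300) cum 300
  y=1 (P, w=20) cum 320
  y=9 (T, w=80) cum 400
  y=9 (W, w=60) cum 460  ← median
  y=12 (V, w=175) cum 635
  y=13 (Q, w=11) cum 646
  y=13 (R, w=45) cum 691
  y=15 (S, w=175) cum 866
⇒ y* = 9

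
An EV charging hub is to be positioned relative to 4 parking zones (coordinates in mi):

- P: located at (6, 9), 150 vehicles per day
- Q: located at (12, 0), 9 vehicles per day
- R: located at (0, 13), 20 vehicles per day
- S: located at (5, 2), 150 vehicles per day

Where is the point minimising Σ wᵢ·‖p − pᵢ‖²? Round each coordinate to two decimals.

(5.34, 5.81)

The minimiser of Σwᵢ‖p−pᵢ‖² is the weighted centroid p* = (Σwᵢpᵢ)/(Σwᵢ).
Σwᵢ = 329.
Σwᵢxᵢ = 150·6 + 9·12 + 20·0 + 150·5 = 1758.
Σwᵢyᵢ = 150·9 + 9·0 + 20·13 + 150·2 = 1910.
x* = 1758/329 = 5.34, y* = 1910/329 = 5.81.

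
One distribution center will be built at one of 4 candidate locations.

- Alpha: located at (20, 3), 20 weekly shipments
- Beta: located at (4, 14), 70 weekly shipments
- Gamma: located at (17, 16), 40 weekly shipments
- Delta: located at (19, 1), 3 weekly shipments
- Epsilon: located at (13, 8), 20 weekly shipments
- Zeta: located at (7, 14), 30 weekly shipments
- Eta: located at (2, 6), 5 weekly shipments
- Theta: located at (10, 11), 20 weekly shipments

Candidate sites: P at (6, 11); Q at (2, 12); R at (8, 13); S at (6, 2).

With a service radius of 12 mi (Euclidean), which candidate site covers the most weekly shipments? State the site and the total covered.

R, covering 185

Coverage radius r = 12 mi; a point is covered iff (Δx)²+(Δy)² ≤ 12² = 144.
  P (6, 11): covers {Beta, Epsilon, Zeta, Eta, Theta} → 145
  Q (2, 12): covers {Beta, Epsilon, Zeta, Eta, Theta} → 145
  R (8, 13): covers {Beta, Gamma, Epsilon, Zeta, Eta, Theta} → 185
  S (6, 2): covers {Epsilon, Eta, Theta} → 45
Maximum coverage at R: 185 weekly shipments.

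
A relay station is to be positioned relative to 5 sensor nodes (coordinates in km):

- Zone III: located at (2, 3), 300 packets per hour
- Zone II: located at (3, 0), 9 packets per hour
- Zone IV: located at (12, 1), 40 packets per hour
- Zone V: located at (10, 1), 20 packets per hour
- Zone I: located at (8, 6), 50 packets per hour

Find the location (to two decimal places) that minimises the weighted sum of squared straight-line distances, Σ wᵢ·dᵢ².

The minimiser of Σwᵢ‖p−pᵢ‖² is the weighted centroid p* = (Σwᵢpᵢ)/(Σwᵢ).
Σwᵢ = 419.
Σwᵢxᵢ = 300·2 + 9·3 + 40·12 + 20·10 + 50·8 = 1707.
Σwᵢyᵢ = 300·3 + 9·0 + 40·1 + 20·1 + 50·6 = 1260.
x* = 1707/419 = 4.07, y* = 1260/419 = 3.01.

(4.07, 3.01)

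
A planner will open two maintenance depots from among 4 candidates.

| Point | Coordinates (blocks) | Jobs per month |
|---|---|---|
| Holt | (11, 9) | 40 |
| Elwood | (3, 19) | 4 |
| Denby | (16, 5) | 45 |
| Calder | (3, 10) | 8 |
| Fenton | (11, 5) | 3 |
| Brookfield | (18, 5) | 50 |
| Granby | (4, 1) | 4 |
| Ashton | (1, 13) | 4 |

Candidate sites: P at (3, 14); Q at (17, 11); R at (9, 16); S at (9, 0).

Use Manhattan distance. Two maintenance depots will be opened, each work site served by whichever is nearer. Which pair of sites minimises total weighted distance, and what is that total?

{P, Q}, total 1141

Evaluate every pair (each demand assigned to the nearer of the two):
  {P, Q}: total = 1141
  {Q, R}: total = 1277
  {Q, S}: total = 1310
  {P, S}: total = 1789
  {R, S}: total = 1821
  {P, R}: total = 2329
Best pair: {P, Q} with total 1141.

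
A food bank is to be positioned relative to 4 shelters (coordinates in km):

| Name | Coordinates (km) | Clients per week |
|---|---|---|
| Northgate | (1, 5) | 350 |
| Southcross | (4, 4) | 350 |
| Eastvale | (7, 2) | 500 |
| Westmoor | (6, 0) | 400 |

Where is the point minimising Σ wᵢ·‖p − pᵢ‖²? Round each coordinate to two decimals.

The minimiser of Σwᵢ‖p−pᵢ‖² is the weighted centroid p* = (Σwᵢpᵢ)/(Σwᵢ).
Σwᵢ = 1600.
Σwᵢxᵢ = 350·1 + 350·4 + 500·7 + 400·6 = 7650.
Σwᵢyᵢ = 350·5 + 350·4 + 500·2 + 400·0 = 4150.
x* = 7650/1600 = 4.78, y* = 4150/1600 = 2.59.

(4.78, 2.59)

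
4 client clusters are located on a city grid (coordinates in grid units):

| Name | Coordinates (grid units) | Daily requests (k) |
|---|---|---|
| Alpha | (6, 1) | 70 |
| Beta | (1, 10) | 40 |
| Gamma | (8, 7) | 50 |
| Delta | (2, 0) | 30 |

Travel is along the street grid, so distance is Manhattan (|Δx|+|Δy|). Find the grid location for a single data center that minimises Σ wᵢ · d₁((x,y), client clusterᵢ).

(6, 1)

Manhattan distance separates: Σwᵢ(|x−xᵢ|+|y−yᵢ|) = Σwᵢ|x−xᵢ| + Σwᵢ|y−yᵢ|, so x and y are optimised independently as 1-D weighted medians.
Total weight W = 190; half = 95.
x-coordinate, sorted with cumulative weight:
  x=1 (Beta, w=40) cum 40
  x=2 (Delta, w=30) cum 70
  x=6 (Alpha, w=70) cum 140  ← median
  x=8 (Gamma, w=50) cum 190
⇒ x* = 6
y-coordinate, sorted with cumulative weight:
  y=0 (Delta, w=30) cum 30
  y=1 (Alpha, w=70) cum 100  ← median
  y=7 (Gamma, w=50) cum 150
  y=10 (Beta, w=40) cum 190
⇒ y* = 1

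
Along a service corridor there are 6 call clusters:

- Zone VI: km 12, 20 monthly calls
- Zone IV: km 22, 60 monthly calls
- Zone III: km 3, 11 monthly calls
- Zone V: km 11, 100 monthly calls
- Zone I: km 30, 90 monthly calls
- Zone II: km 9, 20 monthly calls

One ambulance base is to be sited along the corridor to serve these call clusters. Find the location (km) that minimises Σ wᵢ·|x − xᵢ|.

For a sum of weighted absolute distances on a line, the optimum is the weighted median (not the mean). Total weight W = 301; half-weight = 150.5.
Sort by position and accumulate weight:
  km 3 (Zone III, w=11) → cum 11
  km 9 (Zone II, w=20) → cum 31
  km 11 (Zone V, w=100) → cum 131
  km 12 (Zone VI, w=20) → cum 151  ≥ 150.5 → median here
  km 22 (Zone IV, w=60) → cum 211
  km 30 (Zone I, w=90) → cum 301
Optimal location: km 12.

x = 12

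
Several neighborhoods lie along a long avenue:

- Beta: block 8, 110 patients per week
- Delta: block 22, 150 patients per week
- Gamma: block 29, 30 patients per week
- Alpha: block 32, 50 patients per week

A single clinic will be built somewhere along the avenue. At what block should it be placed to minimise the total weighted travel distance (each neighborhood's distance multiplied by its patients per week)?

x = 22

For a sum of weighted absolute distances on a line, the optimum is the weighted median (not the mean). Total weight W = 340; half-weight = 170.
Sort by position and accumulate weight:
  block 8 (Beta, w=110) → cum 110
  block 22 (Delta, w=150) → cum 260  ≥ 170 → median here
  block 29 (Gamma, w=30) → cum 290
  block 32 (Alpha, w=50) → cum 340
Optimal location: block 22.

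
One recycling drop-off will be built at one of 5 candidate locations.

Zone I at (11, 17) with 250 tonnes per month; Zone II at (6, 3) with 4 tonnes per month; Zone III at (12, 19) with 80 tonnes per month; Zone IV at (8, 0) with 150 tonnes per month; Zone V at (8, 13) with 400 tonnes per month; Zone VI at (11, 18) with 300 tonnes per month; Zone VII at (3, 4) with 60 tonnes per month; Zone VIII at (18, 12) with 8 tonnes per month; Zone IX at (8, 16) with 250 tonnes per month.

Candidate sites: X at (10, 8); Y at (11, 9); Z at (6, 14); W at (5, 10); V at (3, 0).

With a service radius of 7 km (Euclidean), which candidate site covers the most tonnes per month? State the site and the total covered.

Coverage radius r = 7 km; a point is covered iff (Δx)²+(Δy)² ≤ 7² = 49.
  X (10, 8): covers {Zone II, Zone V} → 404
  Y (11, 9): covers {Zone V} → 400
  Z (6, 14): covers {Zone I, Zone V, Zone VI, Zone IX} → 1200
  W (5, 10): covers {Zone V, Zone VII, Zone IX} → 710
  V (3, 0): covers {Zone II, Zone IV, Zone VII} → 214
Maximum coverage at Z: 1200 tonnes per month.

Z, covering 1200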